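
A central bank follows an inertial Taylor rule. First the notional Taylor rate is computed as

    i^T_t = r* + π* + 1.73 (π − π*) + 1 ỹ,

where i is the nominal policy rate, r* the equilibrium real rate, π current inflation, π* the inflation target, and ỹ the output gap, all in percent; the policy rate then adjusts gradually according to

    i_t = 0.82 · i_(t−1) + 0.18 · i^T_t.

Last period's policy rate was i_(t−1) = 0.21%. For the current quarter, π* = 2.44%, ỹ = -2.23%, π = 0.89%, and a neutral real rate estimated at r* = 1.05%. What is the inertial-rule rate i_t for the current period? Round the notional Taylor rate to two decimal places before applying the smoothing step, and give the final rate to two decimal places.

i^T_t = 1.05 + 2.44 + 1.73 × (0.89 − 2.44) + 1 × (-2.23)
   = 1.05 + 2.44 − 2.6815 − 2.23 = -1.42
i_t = 0.82 × 0.21 + 0.18 × (-1.42) = 0.1722 − 0.2556 = -0.08

-0.08%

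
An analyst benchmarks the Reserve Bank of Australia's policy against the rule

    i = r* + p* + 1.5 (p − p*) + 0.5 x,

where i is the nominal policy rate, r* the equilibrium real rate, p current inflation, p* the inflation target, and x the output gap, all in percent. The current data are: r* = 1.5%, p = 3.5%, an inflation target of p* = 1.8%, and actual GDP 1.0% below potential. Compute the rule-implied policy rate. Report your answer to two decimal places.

Output 1.0% below potential → x = -1.0.
i = 1.5 + 1.8 + 1.5 × (3.5 − 1.8) + 0.5 × (-1.0)
   = 1.5 + 1.8 + 2.55 − 0.5 = 5.35

5.35%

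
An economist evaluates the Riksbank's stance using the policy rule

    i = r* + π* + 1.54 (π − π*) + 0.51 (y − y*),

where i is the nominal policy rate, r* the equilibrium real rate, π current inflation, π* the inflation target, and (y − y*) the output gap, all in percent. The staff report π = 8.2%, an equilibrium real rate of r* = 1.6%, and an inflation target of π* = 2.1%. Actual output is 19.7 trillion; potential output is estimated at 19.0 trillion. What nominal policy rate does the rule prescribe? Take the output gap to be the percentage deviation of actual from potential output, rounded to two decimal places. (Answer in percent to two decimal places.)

Output gap = 100 × (19.7 − 19.0) / 19.0 = 3.68%.
i = 1.60 + 2.10 + 1.54 × (8.20 − 2.10) + 0.51 × 3.68
   = 1.60 + 2.1 + 9.394 + 1.8768 = 14.97

14.97%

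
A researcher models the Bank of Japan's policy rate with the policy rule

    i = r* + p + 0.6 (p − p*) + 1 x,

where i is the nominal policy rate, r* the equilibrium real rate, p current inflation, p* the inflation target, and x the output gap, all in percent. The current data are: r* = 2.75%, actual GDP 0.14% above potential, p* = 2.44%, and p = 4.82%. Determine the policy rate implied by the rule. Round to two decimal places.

Output 0.14% above potential → x = 0.14.
i = 2.75 + 4.82 + 0.6 × (4.82 − 2.44) + 1 × 0.14
   = 2.75 + 4.82 + 1.428 + 0.14 = 9.14

9.14%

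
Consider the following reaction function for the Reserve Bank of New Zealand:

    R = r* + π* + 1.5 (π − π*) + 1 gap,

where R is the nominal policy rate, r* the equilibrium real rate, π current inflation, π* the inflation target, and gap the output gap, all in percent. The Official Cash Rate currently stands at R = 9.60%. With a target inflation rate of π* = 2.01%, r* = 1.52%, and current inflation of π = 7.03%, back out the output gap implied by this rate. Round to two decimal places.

1 gap = 9.60 − 1.52 − 2.01 − 1.5 × (7.03 − 2.01) = -1.46
gap = -1.46 / 1 = -1.46

-1.46%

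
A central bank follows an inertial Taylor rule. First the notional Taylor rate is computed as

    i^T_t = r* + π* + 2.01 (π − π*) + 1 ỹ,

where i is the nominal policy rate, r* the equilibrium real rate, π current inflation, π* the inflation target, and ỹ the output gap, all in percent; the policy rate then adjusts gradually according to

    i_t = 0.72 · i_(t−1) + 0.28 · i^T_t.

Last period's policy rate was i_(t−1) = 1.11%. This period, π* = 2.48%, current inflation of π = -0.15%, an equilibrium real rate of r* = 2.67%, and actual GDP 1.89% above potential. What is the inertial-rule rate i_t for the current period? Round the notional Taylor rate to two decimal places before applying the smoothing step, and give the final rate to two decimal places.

Output 1.89% above potential → ỹ = 1.89.
i^T_t = 2.67 + 2.48 + 2.01 × (-0.15 − 2.48) + 1 × 1.89
   = 2.67 + 2.48 − 5.2863 + 1.89 = 1.75
i_t = 0.72 × 1.11 + 0.28 × 1.75 = 0.7992 + 0.49 = 1.29

1.29%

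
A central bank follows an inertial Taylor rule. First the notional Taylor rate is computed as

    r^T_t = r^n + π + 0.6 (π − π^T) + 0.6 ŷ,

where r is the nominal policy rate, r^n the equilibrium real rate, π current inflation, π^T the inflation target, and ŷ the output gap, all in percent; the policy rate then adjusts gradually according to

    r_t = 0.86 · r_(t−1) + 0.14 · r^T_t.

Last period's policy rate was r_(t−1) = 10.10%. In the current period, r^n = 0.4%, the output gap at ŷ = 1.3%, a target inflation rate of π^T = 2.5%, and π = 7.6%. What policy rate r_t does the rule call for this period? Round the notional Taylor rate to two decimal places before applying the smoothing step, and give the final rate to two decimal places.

10.34%

r^T_t = 0.4 + 7.6 + 0.6 × (7.6 − 2.5) + 0.6 × 1.3
   = 0.4 + 7.6 + 3.06 + 0.78 = 11.84
r_t = 0.86 × 10.10 + 0.14 × 11.84 = 8.686 + 1.6576 = 10.34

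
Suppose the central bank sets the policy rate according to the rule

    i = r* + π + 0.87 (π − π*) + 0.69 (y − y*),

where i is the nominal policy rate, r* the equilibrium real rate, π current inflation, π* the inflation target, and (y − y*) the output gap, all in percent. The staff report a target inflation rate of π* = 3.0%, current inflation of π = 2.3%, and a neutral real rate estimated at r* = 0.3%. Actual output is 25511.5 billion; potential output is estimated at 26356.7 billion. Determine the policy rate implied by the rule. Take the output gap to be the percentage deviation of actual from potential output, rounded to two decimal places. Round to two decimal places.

Output gap = 100 × (25511.5 − 26356.7) / 26356.7 = -3.21%.
i = 0.30 + 2.30 + 0.87 × (2.30 − 3.00) + 0.69 × (-3.21)
   = 0.30 + 2.3 − 0.609 − 2.2149 = -0.22

-0.22%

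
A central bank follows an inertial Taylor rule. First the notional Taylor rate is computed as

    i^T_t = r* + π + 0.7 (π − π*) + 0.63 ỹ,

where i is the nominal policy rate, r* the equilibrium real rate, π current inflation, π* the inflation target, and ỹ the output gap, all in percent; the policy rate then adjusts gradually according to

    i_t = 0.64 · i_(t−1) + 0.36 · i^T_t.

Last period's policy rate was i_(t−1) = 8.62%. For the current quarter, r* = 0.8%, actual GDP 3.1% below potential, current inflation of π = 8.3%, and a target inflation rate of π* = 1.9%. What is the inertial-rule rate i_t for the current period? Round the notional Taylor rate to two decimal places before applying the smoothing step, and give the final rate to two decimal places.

9.70%

Output 3.1% below potential → ỹ = -3.1.
i^T_t = 0.8 + 8.3 + 0.7 × (8.3 − 1.9) + 0.63 × (-3.1)
   = 0.8 + 8.3 + 4.48 − 1.953 = 11.63
i_t = 0.64 × 8.62 + 0.36 × 11.63 = 5.5168 + 4.1868 = 9.70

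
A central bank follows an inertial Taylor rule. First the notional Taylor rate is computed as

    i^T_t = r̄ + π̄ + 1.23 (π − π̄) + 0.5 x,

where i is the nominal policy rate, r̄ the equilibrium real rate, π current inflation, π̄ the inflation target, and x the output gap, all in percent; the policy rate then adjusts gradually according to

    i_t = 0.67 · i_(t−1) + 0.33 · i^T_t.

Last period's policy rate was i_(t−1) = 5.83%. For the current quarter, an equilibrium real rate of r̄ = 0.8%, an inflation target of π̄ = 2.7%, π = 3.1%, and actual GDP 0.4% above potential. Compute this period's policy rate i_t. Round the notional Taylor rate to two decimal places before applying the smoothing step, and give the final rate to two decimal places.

5.29%

Output 0.4% above potential → x = 0.4.
i^T_t = 0.8 + 2.7 + 1.23 × (3.1 − 2.7) + 0.5 × 0.4
   = 0.8 + 2.7 + 0.492 + 0.2 = 4.19
i_t = 0.67 × 5.83 + 0.33 × 4.19 = 3.9061 + 1.3827 = 5.29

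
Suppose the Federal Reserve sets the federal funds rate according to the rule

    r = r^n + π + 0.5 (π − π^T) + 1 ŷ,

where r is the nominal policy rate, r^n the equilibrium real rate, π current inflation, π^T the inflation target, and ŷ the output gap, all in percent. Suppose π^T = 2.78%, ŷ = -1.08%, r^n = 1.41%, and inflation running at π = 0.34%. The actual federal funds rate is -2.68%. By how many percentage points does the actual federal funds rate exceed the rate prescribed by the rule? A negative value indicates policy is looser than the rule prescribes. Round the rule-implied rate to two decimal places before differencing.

r = 1.41 + 0.34 + 0.5 × (0.34 − 2.78) + 1 × (-1.08)
   = 1.41 + 0.34 − 1.22 − 1.08 = -0.55
Deviation = -2.68 − (-0.55) = -2.13 pp.

-2.13 pp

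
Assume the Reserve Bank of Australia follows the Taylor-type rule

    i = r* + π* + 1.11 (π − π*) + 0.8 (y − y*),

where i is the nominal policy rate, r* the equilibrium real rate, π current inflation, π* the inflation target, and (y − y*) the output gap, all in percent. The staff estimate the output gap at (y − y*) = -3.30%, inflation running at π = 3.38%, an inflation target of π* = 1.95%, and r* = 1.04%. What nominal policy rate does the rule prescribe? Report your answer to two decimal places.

1.94%

i = 1.04 + 1.95 + 1.11 × (3.38 − 1.95) + 0.8 × (-3.30)
   = 1.04 + 1.95 + 1.5873 − 2.64 = 1.94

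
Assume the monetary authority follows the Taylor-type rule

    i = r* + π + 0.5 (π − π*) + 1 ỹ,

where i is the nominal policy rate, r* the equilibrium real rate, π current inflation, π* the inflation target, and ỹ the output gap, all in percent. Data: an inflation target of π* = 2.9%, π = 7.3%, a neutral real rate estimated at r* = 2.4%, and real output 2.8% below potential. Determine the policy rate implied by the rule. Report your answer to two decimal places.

Output 2.8% below potential → ỹ = -2.8.
i = 2.4 + 7.3 + 0.5 × (7.3 − 2.9) + 1 × (-2.8)
   = 2.4 + 7.3 + 2.2 − 2.8 = 9.10

9.10%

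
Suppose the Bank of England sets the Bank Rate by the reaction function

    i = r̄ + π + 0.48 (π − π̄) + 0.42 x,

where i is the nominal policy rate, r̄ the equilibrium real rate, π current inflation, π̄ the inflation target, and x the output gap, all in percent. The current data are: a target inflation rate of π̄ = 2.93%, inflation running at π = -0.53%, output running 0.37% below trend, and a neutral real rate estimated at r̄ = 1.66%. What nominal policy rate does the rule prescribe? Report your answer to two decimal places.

Output 0.37% below potential → x = -0.37.
i = 1.66 + (-0.53) + 0.48 × (-0.53 − 2.93) + 0.42 × (-0.37)
   = 1.66 − 0.53 − 1.6608 − 0.1554 = -0.69

-0.69%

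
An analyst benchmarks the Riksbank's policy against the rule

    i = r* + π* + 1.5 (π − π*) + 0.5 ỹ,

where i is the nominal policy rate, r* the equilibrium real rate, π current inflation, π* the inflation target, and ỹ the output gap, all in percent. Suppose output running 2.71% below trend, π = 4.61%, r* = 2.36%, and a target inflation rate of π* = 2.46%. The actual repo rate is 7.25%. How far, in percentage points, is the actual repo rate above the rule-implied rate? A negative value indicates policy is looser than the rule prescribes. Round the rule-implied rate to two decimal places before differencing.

0.56 pp

Output 2.71% below potential → ỹ = -2.71.
i = 2.36 + 2.46 + 1.5 × (4.61 − 2.46) + 0.5 × (-2.71)
   = 2.36 + 2.46 + 3.225 − 1.355 = 6.69
Deviation = 7.25 − 6.69 = 0.56 pp.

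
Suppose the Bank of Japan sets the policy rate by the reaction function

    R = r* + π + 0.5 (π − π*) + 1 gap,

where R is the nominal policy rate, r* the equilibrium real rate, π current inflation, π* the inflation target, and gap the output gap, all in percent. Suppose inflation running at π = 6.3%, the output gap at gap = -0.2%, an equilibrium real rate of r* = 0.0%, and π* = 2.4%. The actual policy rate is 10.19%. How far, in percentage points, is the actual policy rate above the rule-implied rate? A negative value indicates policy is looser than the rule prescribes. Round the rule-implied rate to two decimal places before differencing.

R = 0.0 + 6.3 + 0.5 × (6.3 − 2.4) + 1 × (-0.2)
   = 0.0 + 6.3 + 1.95 − 0.2 = 8.05
Deviation = 10.19 − 8.05 = 2.14 pp.

2.14 pp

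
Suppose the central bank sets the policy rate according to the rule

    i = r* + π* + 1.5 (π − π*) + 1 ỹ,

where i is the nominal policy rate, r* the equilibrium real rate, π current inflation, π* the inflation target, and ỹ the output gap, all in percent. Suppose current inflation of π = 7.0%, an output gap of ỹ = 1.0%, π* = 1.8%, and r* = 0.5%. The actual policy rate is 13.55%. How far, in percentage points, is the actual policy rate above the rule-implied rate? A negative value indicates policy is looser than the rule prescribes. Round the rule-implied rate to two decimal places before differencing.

2.45 pp

i = 0.5 + 1.8 + 1.5 × (7.0 − 1.8) + 1 × 1.0
   = 0.5 + 1.8 + 7.8 + 1 = 11.10
Deviation = 13.55 − 11.10 = 2.45 pp.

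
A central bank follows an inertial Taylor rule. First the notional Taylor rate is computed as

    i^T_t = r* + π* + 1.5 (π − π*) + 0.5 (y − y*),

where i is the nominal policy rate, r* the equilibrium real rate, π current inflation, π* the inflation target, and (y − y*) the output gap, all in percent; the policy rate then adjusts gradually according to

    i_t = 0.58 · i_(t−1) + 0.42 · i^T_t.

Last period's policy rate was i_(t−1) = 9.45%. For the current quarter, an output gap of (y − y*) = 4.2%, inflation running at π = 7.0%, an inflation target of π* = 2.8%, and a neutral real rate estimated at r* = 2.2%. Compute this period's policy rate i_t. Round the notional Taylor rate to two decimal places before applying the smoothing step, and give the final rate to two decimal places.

11.11%

i^T_t = 2.2 + 2.8 + 1.5 × (7.0 − 2.8) + 0.5 × 4.2
   = 2.2 + 2.8 + 6.3 + 2.1 = 13.40
i_t = 0.58 × 9.45 + 0.42 × 13.40 = 5.481 + 5.628 = 11.11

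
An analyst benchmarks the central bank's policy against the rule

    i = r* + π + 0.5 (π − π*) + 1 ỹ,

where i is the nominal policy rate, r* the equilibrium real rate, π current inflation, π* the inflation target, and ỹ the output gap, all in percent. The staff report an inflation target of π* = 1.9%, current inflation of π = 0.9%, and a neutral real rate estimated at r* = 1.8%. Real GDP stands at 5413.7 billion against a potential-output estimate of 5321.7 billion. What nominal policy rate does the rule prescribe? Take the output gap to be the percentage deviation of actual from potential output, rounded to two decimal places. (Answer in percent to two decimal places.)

Output gap = 100 × (5413.7 − 5321.7) / 5321.7 = 1.73%.
i = 1.80 + 0.90 + 0.5 × (0.90 − 1.90) + 1 × 1.73
   = 1.80 + 0.9 − 0.5 + 1.73 = 3.93

3.93%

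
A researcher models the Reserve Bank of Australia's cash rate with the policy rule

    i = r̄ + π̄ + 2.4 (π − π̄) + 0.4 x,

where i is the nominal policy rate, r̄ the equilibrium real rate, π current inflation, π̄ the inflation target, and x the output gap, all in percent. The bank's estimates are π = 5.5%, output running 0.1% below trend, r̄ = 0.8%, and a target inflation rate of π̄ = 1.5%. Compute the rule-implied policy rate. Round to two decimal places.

11.86%

Output 0.1% below potential → x = -0.1.
i = 0.8 + 1.5 + 2.4 × (5.5 − 1.5) + 0.4 × (-0.1)
   = 0.8 + 1.5 + 9.6 − 0.04 = 11.86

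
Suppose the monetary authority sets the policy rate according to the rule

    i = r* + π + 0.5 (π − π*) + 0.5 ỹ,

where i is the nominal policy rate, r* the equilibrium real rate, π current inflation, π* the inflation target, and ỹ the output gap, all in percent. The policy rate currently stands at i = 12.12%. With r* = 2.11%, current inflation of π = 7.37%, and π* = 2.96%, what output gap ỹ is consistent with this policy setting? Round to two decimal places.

0.5 ỹ = 12.12 − 2.11 − 7.37 − 0.5 × (7.37 − 2.96) = 0.435
ỹ = 0.435 / 0.5 = 0.87

0.87%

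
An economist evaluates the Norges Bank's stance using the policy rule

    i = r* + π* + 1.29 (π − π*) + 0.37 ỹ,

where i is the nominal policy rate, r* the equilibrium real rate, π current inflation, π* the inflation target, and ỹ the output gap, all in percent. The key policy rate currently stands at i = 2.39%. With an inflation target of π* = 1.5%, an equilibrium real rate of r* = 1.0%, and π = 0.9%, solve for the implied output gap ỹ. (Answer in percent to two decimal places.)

0.37 ỹ = 2.39 − 1.0 − 1.5 − 1.29 × (0.9 − 1.5) = 0.664
ỹ = 0.664 / 0.37 = 1.79

1.79%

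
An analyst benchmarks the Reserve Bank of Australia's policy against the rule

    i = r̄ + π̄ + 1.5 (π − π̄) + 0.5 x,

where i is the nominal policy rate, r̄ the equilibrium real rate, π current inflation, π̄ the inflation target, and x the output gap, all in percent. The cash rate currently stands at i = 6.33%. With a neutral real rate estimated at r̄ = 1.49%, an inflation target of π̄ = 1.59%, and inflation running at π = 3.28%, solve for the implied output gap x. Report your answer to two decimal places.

0.5 x = 6.33 − 1.49 − 1.59 − 1.5 × (3.28 − 1.59) = 0.715
x = 0.715 / 0.5 = 1.43

1.43%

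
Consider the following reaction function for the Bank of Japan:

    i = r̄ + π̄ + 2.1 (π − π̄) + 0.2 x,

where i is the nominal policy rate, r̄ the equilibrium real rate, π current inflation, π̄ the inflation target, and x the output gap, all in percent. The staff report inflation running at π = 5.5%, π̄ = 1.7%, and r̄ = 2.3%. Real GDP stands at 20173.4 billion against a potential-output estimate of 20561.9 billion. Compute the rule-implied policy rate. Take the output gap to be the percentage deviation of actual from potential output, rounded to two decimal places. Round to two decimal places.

11.60%

Output gap = 100 × (20173.4 − 20561.9) / 20561.9 = -1.89%.
i = 2.30 + 1.70 + 2.1 × (5.50 − 1.70) + 0.2 × (-1.89)
   = 2.30 + 1.7 + 7.98 − 0.378 = 11.60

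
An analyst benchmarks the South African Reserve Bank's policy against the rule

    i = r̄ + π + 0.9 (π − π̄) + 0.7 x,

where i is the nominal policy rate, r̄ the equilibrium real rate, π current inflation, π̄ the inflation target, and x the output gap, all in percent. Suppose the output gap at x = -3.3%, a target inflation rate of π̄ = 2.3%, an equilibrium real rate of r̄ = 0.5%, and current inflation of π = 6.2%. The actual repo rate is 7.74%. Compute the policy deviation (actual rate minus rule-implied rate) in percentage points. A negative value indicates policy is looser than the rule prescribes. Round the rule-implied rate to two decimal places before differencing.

i = 0.5 + 6.2 + 0.9 × (6.2 − 2.3) + 0.7 × (-3.3)
   = 0.5 + 6.2 + 3.51 − 2.31 = 7.90
Deviation = 7.74 − 7.90 = -0.16 pp.

-0.16 pp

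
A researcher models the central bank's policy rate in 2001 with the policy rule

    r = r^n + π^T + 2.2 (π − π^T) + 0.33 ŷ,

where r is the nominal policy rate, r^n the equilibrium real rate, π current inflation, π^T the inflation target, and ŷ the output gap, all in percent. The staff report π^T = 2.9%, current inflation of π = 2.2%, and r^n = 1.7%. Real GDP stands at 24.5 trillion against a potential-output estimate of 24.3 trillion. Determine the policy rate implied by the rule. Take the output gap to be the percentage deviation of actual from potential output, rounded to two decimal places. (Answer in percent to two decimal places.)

3.33%

Output gap = 100 × (24.5 − 24.3) / 24.3 = 0.82%.
r = 1.70 + 2.90 + 2.2 × (2.20 − 2.90) + 0.33 × 0.82
   = 1.70 + 2.9 − 1.54 + 0.2706 = 3.33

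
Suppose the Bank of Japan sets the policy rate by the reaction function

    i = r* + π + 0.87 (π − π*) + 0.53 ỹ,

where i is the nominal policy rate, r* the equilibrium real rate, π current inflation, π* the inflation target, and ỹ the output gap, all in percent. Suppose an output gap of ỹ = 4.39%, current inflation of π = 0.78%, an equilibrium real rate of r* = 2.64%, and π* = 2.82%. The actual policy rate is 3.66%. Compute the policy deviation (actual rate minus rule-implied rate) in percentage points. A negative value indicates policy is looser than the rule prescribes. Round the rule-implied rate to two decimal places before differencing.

-0.31 pp

i = 2.64 + 0.78 + 0.87 × (0.78 − 2.82) + 0.53 × 4.39
   = 2.64 + 0.78 − 1.7748 + 2.3267 = 3.97
Deviation = 3.66 − 3.97 = -0.31 pp.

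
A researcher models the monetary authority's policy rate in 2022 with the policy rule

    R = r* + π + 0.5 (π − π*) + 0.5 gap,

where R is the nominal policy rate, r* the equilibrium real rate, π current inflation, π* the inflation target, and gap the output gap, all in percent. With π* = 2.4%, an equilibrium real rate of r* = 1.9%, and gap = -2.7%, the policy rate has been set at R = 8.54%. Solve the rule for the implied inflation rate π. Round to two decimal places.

Collecting π: R = r* + (1 + 0.5) π − 0.5 π* + 0.5 gap
1.5 π = 8.54 − 1.9 + 0.5 × 2.4 − 0.5 × (-2.7) = 9.19
π = 9.19 / 1.5 = 6.13

6.13%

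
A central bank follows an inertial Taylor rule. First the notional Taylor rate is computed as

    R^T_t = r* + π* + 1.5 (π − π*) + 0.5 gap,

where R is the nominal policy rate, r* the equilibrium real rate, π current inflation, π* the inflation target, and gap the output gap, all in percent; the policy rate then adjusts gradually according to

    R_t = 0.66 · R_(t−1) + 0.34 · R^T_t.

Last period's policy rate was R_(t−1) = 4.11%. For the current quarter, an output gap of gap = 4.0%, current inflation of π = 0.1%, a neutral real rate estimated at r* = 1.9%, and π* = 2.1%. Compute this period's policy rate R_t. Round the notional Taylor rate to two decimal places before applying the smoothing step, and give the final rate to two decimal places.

3.73%

R^T_t = 1.9 + 2.1 + 1.5 × (0.1 − 2.1) + 0.5 × 4.0
   = 1.9 + 2.1 − 3 + 2 = 3.00
R_t = 0.66 × 4.11 + 0.34 × 3.00 = 2.7126 + 1.02 = 3.73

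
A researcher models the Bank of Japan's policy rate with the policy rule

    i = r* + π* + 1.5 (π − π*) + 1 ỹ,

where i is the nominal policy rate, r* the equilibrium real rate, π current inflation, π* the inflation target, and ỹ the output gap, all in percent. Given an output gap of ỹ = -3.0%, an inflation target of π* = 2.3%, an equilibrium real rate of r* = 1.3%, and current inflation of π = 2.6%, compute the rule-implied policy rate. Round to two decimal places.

i = 1.3 + 2.3 + 1.5 × (2.6 − 2.3) + 1 × (-3.0)
   = 1.3 + 2.3 + 0.45 − 3 = 1.05

1.05%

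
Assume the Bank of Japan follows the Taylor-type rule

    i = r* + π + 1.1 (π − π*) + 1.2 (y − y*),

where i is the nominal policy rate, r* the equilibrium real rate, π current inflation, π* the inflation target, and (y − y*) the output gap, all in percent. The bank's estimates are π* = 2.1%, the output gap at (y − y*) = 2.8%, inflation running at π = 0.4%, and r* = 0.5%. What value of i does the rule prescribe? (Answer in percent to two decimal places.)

2.39%

i = 0.5 + 0.4 + 1.1 × (0.4 − 2.1) + 1.2 × 2.8
   = 0.5 + 0.4 − 1.87 + 3.36 = 2.39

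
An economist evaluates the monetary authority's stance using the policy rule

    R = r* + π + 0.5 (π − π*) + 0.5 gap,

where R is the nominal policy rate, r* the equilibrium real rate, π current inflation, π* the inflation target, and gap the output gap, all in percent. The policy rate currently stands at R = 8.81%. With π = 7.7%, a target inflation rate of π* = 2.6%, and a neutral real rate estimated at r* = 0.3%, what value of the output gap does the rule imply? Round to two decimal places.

-3.48%

0.5 gap = 8.81 − 0.3 − 7.7 − 0.5 × (7.7 − 2.6) = -1.74
gap = -1.74 / 0.5 = -3.48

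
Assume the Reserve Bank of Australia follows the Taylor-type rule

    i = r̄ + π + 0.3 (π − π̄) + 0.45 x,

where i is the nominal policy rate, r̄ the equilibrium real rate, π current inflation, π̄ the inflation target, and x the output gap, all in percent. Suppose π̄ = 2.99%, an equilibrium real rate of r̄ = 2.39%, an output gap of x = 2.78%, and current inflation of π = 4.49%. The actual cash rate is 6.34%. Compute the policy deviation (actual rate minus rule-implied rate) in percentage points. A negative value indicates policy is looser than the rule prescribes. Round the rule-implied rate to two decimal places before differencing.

-2.24 pp

i = 2.39 + 4.49 + 0.3 × (4.49 − 2.99) + 0.45 × 2.78
   = 2.39 + 4.49 + 0.45 + 1.251 = 8.58
Deviation = 6.34 − 8.58 = -2.24 pp.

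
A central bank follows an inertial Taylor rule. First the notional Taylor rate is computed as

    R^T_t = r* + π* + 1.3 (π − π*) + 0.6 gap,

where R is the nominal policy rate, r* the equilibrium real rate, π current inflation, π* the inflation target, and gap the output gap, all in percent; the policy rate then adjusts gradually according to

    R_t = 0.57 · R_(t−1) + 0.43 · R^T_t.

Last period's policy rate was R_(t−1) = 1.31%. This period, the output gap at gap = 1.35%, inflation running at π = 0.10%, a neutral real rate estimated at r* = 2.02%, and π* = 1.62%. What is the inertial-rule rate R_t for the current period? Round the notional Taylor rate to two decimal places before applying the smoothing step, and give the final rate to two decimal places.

1.81%

R^T_t = 2.02 + 1.62 + 1.3 × (0.10 − 1.62) + 0.6 × 1.35
   = 2.02 + 1.62 − 1.976 + 0.81 = 2.47
R_t = 0.57 × 1.31 + 0.43 × 2.47 = 0.7467 + 1.0621 = 1.81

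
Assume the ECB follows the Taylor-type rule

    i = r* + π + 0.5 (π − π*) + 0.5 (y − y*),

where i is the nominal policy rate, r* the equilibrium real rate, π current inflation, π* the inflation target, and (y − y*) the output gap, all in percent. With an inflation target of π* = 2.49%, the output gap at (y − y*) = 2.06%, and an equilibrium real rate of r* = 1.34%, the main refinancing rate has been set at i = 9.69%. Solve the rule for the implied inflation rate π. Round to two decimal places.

Collecting π: i = r* + (1 + 0.5) π − 0.5 π* + 0.5 (y − y*)
1.5 π = 9.69 − 1.34 + 0.5 × 2.49 − 0.5 × 2.06 = 8.565
π = 8.565 / 1.5 = 5.71

5.71%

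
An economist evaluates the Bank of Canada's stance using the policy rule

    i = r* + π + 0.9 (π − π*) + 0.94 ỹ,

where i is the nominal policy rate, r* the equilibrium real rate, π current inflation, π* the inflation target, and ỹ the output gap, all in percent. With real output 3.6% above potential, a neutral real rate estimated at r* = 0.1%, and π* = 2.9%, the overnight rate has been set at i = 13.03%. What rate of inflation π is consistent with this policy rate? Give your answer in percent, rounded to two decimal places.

6.40%

Output 3.6% above potential → ỹ = 3.6.
Collecting π: i = r* + (1 + 0.9) π − 0.9 π* + 0.94 ỹ
1.9 π = 13.03 − 0.1 + 0.9 × 2.9 − 0.94 × 3.6 = 12.156
π = 12.156 / 1.9 = 6.40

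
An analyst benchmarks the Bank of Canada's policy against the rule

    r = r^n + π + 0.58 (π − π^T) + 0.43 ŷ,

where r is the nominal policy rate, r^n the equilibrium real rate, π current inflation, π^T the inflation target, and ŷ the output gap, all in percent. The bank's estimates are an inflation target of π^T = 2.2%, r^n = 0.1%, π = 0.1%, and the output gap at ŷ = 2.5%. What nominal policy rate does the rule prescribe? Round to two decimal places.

0.06%

r = 0.1 + 0.1 + 0.58 × (0.1 − 2.2) + 0.43 × 2.5
   = 0.1 + 0.1 − 1.218 + 1.075 = 0.06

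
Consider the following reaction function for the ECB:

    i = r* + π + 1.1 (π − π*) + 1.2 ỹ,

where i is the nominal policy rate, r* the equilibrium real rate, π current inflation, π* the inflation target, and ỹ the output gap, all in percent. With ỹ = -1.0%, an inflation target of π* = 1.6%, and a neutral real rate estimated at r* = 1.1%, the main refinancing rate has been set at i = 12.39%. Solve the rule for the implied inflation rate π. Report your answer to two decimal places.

Collecting π: i = r* + (1 + 1.1) π − 1.1 π* + 1.2 ỹ
2.1 π = 12.39 − 1.1 + 1.1 × 1.6 − 1.2 × (-1.0) = 14.25
π = 14.25 / 2.1 = 6.79

6.79%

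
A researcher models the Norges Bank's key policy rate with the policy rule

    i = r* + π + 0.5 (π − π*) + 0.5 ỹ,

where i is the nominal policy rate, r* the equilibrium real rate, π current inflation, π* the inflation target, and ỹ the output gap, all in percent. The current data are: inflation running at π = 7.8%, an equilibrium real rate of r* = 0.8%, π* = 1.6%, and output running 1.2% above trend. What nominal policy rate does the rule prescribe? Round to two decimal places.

12.30%

Output 1.2% above potential → ỹ = 1.2.
i = 0.8 + 7.8 + 0.5 × (7.8 − 1.6) + 0.5 × 1.2
   = 0.8 + 7.8 + 3.1 + 0.6 = 12.30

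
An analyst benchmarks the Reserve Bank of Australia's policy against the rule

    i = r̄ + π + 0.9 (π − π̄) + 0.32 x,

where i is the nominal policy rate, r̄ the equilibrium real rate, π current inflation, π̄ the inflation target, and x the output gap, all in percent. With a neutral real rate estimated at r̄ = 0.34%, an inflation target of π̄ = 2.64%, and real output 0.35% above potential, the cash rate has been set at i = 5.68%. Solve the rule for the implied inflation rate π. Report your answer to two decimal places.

4.00%

Output 0.35% above potential → x = 0.35.
Collecting π: i = r̄ + (1 + 0.9) π − 0.9 π̄ + 0.32 x
1.9 π = 5.68 − 0.34 + 0.9 × 2.64 − 0.32 × 0.35 = 7.604
π = 7.604 / 1.9 = 4.00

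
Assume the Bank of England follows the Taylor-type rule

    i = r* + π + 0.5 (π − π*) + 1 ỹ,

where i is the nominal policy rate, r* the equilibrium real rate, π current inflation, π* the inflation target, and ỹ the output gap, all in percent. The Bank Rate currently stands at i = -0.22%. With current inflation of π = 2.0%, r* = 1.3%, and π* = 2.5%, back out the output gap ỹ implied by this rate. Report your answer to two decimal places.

1 ỹ = -0.22 − 1.3 − 2.0 − 0.5 × (2.0 − 2.5) = -3.27
ỹ = -3.27 / 1 = -3.27

-3.27%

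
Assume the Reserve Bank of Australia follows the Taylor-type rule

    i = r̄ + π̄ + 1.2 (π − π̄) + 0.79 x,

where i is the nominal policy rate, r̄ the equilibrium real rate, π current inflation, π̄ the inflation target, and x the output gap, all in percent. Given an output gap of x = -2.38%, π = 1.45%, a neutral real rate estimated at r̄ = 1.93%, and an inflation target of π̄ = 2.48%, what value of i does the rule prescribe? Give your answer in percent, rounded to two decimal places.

i = 1.93 + 2.48 + 1.2 × (1.45 − 2.48) + 0.79 × (-2.38)
   = 1.93 + 2.48 − 1.236 − 1.8802 = 1.29

1.29%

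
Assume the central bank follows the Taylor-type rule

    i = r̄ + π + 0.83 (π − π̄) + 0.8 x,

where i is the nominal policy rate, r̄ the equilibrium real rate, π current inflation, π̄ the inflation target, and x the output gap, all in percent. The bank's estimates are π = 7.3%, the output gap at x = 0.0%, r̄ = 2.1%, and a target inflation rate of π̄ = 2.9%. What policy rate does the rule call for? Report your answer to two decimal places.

13.05%

i = 2.1 + 7.3 + 0.83 × (7.3 − 2.9) + 0.8 × 0.0
   = 2.1 + 7.3 + 3.652 + 0 = 13.05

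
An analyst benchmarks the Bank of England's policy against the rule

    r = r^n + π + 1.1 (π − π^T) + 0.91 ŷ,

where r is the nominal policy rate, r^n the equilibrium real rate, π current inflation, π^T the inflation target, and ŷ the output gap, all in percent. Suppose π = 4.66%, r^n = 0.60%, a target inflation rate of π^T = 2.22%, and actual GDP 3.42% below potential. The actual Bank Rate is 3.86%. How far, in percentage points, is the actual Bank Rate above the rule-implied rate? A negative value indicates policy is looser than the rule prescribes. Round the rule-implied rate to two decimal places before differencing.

-0.97 pp

Output 3.42% below potential → ŷ = -3.42.
r = 0.60 + 4.66 + 1.1 × (4.66 − 2.22) + 0.91 × (-3.42)
   = 0.60 + 4.66 + 2.684 − 3.1122 = 4.83
Deviation = 3.86 − 4.83 = -0.97 pp.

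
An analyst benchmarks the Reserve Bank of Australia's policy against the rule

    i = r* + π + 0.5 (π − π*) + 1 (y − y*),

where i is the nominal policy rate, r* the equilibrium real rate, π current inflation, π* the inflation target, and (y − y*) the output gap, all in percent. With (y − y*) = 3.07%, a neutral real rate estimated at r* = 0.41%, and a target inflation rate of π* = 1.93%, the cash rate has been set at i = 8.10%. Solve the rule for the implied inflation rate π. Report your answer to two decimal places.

3.72%

Collecting π: i = r* + (1 + 0.5) π − 0.5 π* + 1 (y − y*)
1.5 π = 8.10 − 0.41 + 0.5 × 1.93 − 1 × 3.07 = 5.585
π = 5.585 / 1.5 = 3.72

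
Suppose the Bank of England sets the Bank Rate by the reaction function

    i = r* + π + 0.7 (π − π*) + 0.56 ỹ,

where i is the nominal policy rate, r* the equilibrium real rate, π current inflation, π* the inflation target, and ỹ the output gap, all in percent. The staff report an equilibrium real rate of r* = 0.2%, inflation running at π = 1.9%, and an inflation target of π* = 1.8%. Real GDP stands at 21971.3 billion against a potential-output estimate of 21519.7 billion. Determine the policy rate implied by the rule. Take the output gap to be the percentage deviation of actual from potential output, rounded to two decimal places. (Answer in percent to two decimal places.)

Output gap = 100 × (21971.3 − 21519.7) / 21519.7 = 2.10%.
i = 0.20 + 1.90 + 0.7 × (1.90 − 1.80) + 0.56 × 2.10
   = 0.20 + 1.9 + 0.07 + 1.176 = 3.35

3.35%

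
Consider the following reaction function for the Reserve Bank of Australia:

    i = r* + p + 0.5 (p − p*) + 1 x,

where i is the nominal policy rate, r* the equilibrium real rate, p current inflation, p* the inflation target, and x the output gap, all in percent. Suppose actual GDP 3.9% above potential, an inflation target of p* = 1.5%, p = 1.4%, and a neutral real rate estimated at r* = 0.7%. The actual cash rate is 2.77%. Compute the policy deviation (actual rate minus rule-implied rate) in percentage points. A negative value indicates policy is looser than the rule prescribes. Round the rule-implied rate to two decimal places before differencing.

Output 3.9% above potential → x = 3.9.
i = 0.7 + 1.4 + 0.5 × (1.4 − 1.5) + 1 × 3.9
   = 0.7 + 1.4 − 0.05 + 3.9 = 5.95
Deviation = 2.77 − 5.95 = -3.18 pp.

-3.18 pp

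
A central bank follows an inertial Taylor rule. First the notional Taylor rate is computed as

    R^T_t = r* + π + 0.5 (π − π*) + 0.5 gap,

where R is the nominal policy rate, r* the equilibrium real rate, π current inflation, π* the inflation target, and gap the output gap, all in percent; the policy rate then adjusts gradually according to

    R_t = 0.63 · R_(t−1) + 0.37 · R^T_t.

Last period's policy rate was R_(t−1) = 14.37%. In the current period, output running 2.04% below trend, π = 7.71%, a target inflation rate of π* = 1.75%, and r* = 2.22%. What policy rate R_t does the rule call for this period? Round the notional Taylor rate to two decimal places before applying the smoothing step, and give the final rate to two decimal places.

13.45%

Output 2.04% below potential → gap = -2.04.
R^T_t = 2.22 + 7.71 + 0.5 × (7.71 − 1.75) + 0.5 × (-2.04)
   = 2.22 + 7.71 + 2.98 − 1.02 = 11.89
R_t = 0.63 × 14.37 + 0.37 × 11.89 = 9.0531 + 4.3993 = 13.45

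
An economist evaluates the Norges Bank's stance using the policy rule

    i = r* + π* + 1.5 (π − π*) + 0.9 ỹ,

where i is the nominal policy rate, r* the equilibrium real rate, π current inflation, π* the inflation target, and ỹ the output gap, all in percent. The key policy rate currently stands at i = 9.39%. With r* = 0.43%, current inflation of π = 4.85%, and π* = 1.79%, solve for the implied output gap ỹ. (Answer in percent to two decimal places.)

0.9 ỹ = 9.39 − 0.43 − 1.79 − 1.5 × (4.85 − 1.79) = 2.58
ỹ = 2.58 / 0.9 = 2.87

2.87%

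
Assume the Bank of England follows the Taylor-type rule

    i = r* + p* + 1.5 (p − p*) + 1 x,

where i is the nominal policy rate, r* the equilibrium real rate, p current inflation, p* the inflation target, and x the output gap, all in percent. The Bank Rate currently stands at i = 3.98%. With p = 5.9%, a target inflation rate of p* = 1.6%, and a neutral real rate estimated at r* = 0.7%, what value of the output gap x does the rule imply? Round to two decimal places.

1 x = 3.98 − 0.7 − 1.6 − 1.5 × (5.9 − 1.6) = -4.77
x = -4.77 / 1 = -4.77

-4.77%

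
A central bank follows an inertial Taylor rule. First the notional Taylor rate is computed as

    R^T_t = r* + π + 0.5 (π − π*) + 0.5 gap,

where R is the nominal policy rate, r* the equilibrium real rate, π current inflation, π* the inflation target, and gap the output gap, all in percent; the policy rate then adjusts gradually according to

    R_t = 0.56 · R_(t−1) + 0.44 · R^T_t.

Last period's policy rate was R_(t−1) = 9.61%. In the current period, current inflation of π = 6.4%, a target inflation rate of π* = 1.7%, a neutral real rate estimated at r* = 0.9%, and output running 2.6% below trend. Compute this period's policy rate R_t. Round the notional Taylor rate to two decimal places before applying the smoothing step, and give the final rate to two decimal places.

Output 2.6% below potential → gap = -2.6.
R^T_t = 0.9 + 6.4 + 0.5 × (6.4 − 1.7) + 0.5 × (-2.6)
   = 0.9 + 6.4 + 2.35 − 1.3 = 8.35
R_t = 0.56 × 9.61 + 0.44 × 8.35 = 5.3816 + 3.674 = 9.06

9.06%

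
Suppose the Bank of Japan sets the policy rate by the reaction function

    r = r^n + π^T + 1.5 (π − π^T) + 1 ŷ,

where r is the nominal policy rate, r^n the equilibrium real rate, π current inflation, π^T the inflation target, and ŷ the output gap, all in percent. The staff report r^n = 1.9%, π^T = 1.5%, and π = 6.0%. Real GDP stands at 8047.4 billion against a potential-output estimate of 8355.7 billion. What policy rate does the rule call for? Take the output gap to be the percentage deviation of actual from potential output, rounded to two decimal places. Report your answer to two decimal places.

6.46%

Output gap = 100 × (8047.4 − 8355.7) / 8355.7 = -3.69%.
r = 1.90 + 1.50 + 1.5 × (6.00 − 1.50) + 1 × (-3.69)
   = 1.90 + 1.5 + 6.75 − 3.69 = 6.46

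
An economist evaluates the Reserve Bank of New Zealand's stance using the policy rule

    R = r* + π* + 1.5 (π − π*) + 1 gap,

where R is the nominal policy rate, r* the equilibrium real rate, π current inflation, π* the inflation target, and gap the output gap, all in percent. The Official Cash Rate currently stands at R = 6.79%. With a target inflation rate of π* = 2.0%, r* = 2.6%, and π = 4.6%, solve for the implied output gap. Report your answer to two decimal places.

1 gap = 6.79 − 2.6 − 2.0 − 1.5 × (4.6 − 2.0) = -1.71
gap = -1.71 / 1 = -1.71

-1.71%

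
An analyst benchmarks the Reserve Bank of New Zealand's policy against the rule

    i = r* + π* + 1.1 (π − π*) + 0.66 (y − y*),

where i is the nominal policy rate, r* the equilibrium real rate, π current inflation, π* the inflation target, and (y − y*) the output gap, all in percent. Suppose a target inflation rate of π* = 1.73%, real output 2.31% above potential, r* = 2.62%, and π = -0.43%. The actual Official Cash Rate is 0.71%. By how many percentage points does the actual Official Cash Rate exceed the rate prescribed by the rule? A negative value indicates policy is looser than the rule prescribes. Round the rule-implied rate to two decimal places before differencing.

-2.79 pp

Output 2.31% above potential → (y − y*) = 2.31.
i = 2.62 + 1.73 + 1.1 × (-0.43 − 1.73) + 0.66 × 2.31
   = 2.62 + 1.73 − 2.376 + 1.5246 = 3.50
Deviation = 0.71 − 3.50 = -2.79 pp.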